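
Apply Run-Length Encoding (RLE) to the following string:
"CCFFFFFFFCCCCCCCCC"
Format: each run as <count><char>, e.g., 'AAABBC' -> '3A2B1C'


Scanning runs left to right:
  i=0: run of 'C' x 2 -> '2C'
  i=2: run of 'F' x 7 -> '7F'
  i=9: run of 'C' x 9 -> '9C'

RLE = 2C7F9C


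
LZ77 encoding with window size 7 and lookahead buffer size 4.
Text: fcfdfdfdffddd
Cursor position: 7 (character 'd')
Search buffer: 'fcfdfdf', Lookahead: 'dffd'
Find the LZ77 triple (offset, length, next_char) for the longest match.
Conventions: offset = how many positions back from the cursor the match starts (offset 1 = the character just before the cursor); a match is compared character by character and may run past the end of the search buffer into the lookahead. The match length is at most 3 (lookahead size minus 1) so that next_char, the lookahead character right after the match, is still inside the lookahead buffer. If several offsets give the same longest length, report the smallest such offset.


Try each offset into the search buffer:
  offset=1 (pos 6, char 'f'): match length 0
  offset=2 (pos 5, char 'd'): match length 2
  offset=3 (pos 4, char 'f'): match length 0
  offset=4 (pos 3, char 'd'): match length 2
  offset=5 (pos 2, char 'f'): match length 0
  offset=6 (pos 1, char 'c'): match length 0
  offset=7 (pos 0, char 'f'): match length 0
Longest match has length 2, found at offsets 2, 4; take the smallest, offset 2.
next_char = character at position 7 + 2 = 9 -> 'f'

Best match: offset=2, length=2 (matching 'df' starting at position 5)
LZ77 triple: (2, 2, 'f')


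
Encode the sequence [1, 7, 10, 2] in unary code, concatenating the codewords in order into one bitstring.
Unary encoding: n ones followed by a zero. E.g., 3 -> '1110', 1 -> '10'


Encode each number as n ones followed by a terminating 0:
  1 -> 10 (2 bits)
  7 -> 11111110 (8 bits)
  10 -> 11111111110 (11 bits)
  2 -> 110 (3 bits)
Total length = 2 + 8 + 11 + 3 = 24 bits.

Unary([1, 7, 10, 2]) = 101111111011111111110110 (24 bits)


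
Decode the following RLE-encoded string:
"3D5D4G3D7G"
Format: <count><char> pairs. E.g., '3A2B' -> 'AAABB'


Expanding each <count><char> pair:
  3D -> 'DDD'
  5D -> 'DDDDD'
  4G -> 'GGGG'
  3D -> 'DDD'
  7G -> 'GGGGGGG'

Decoded = DDDDDDDDGGGGDDDGGGGGGG


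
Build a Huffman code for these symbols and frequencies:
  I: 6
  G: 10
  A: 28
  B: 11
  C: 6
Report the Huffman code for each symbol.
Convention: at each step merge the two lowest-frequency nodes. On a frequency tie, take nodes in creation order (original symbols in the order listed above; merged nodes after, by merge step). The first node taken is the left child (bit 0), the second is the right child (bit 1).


Huffman tree construction:
Step 1: Merge I(6) + C(6) = 12
Step 2: Merge G(10) + B(11) = 21
Step 3: Merge (I+C)(12) + (G+B)(21) = 33
Step 4: Merge A(28) + ((I+C)+(G+B))(33) = 61
Read each symbol's code off the tree from the root (left child = 0, right child = 1).

Codes:
  I: 100 (length 3)
  G: 110 (length 3)
  A: 0 (length 1)
  B: 111 (length 3)
  C: 101 (length 3)
Average code length: 127/61 = 2.0820 bits/symbol


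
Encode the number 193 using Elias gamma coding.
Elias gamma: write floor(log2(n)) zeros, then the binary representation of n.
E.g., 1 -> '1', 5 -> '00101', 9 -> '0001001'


num_bits = floor(log2(193)) + 1 = 8
leading_zeros = num_bits - 1 = 7
binary(193) = 11000001

Elias gamma(193) = '0000000' + '11000001' = 000000011000001 (15 bits)


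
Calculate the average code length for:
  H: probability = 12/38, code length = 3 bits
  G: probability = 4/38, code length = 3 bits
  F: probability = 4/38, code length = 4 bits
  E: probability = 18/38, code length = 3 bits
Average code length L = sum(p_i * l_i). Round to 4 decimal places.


Weighted contributions p_i * l_i:
  H: (12/38) * 3 = 36/38
  G: (4/38) * 3 = 12/38
  F: (4/38) * 4 = 16/38
  E: (18/38) * 3 = 54/38
Sum = (36 + 12 + 16 + 54)/38 = 118/38

L = 118/38 = 3.1053 bits/symbol


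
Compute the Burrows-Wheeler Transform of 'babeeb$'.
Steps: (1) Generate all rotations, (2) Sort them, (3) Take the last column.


Rotations (sorted):
  0: $babeeb -> last char: b
  1: abeeb$b -> last char: b
  2: b$babee -> last char: e
  3: babeeb$ -> last char: $
  4: beeb$ba -> last char: a
  5: eb$babe -> last char: e
  6: eeb$bab -> last char: b


BWT = bbe$aeb


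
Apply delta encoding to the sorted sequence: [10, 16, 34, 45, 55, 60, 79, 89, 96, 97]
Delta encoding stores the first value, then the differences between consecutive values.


First value: 10
Deltas:
  16 - 10 = 6
  34 - 16 = 18
  45 - 34 = 11
  55 - 45 = 10
  60 - 55 = 5
  79 - 60 = 19
  89 - 79 = 10
  96 - 89 = 7
  97 - 96 = 1


Delta encoded: [10, 6, 18, 11, 10, 5, 19, 10, 7, 1]


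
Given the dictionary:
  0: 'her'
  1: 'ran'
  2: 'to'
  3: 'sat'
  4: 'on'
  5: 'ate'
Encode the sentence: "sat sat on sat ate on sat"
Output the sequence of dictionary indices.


Look up each word in the dictionary:
  'sat' -> 3
  'sat' -> 3
  'on' -> 4
  'sat' -> 3
  'ate' -> 5
  'on' -> 4
  'sat' -> 3

Encoded: [3, 3, 4, 3, 5, 4, 3]


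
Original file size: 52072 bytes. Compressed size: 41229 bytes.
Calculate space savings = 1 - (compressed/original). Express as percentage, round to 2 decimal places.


ratio = compressed/original = 41229/52072 = 0.791769
savings = 1 - ratio = 1 - 0.791769 = 0.208231
as a percentage: 0.208231 * 100 = 20.82%

Space savings = 1 - 41229/52072 = 20.82%


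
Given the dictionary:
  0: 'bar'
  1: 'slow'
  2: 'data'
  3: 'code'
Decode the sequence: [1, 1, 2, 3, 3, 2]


Look up each index in the dictionary:
  1 -> 'slow'
  1 -> 'slow'
  2 -> 'data'
  3 -> 'code'
  3 -> 'code'
  2 -> 'data'

Decoded: "slow slow data code code data"


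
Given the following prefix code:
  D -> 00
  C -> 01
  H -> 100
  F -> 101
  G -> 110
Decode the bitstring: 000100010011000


Decoding step by step:
Bits 00 -> D
Bits 01 -> C
Bits 00 -> D
Bits 01 -> C
Bits 00 -> D
Bits 110 -> G
Bits 00 -> D


Decoded message: DCDCDGD


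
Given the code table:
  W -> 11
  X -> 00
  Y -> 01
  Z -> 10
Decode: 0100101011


Decoding:
01 -> Y
00 -> X
10 -> Z
10 -> Z
11 -> W


Result: YXZZW


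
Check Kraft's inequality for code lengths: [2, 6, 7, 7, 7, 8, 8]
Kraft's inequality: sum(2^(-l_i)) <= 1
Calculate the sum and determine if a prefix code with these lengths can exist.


Sum = 2^(-2) + 2^(-6) + 2^(-7) + 2^(-7) + 2^(-7) + 2^(-8) + 2^(-8)
    = 0.25 + 0.015625 + 0.0078125 + 0.0078125 + 0.0078125 + 0.00390625 + 0.00390625
    = 76/256 = 0.296875
Since 0.296875 <= 1, Kraft's inequality IS satisfied.
A prefix code with these lengths CAN exist.

Kraft sum = 0.296875. Satisfied.


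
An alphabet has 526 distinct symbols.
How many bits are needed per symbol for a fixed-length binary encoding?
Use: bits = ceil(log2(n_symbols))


log2(526) = 9.0389
Bracket: 2^9 = 512 < 526 <= 2^10 = 1024
So ceil(log2(526)) = 10

bits = ceil(log2(526)) = ceil(9.0389) = 10 bits


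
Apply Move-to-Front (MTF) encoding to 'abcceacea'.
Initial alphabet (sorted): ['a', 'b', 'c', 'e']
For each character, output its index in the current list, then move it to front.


MTF encoding:
'a': index 0 in ['a', 'b', 'c', 'e'] -> ['a', 'b', 'c', 'e']
'b': index 1 in ['a', 'b', 'c', 'e'] -> ['b', 'a', 'c', 'e']
'c': index 2 in ['b', 'a', 'c', 'e'] -> ['c', 'b', 'a', 'e']
'c': index 0 in ['c', 'b', 'a', 'e'] -> ['c', 'b', 'a', 'e']
'e': index 3 in ['c', 'b', 'a', 'e'] -> ['e', 'c', 'b', 'a']
'a': index 3 in ['e', 'c', 'b', 'a'] -> ['a', 'e', 'c', 'b']
'c': index 2 in ['a', 'e', 'c', 'b'] -> ['c', 'a', 'e', 'b']
'e': index 2 in ['c', 'a', 'e', 'b'] -> ['e', 'c', 'a', 'b']
'a': index 2 in ['e', 'c', 'a', 'b'] -> ['a', 'e', 'c', 'b']


Output: [0, 1, 2, 0, 3, 3, 2, 2, 2]


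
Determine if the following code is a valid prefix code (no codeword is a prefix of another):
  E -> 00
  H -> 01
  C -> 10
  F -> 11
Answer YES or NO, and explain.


Checking each pair (does one codeword prefix another?):
  E='00' vs H='01': no prefix
  E='00' vs C='10': no prefix
  E='00' vs F='11': no prefix
  H='01' vs E='00': no prefix
  H='01' vs C='10': no prefix
  H='01' vs F='11': no prefix
  C='10' vs E='00': no prefix
  C='10' vs H='01': no prefix
  C='10' vs F='11': no prefix
  F='11' vs E='00': no prefix
  F='11' vs H='01': no prefix
  F='11' vs C='10': no prefix
No violation found over all pairs.

YES -- this is a valid prefix code. No codeword is a prefix of any other codeword.


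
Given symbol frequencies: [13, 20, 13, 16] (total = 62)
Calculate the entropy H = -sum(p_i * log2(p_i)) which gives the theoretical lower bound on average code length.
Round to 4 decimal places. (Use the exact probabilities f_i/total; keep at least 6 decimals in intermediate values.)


Per-symbol terms -p_i * log2(p_i) with p_i = f_i/62:
  p = 13/62 = 0.209677: log2(p) = -2.253757, -p*log2(p) = 0.472562
  p = 20/62 = 0.322581: log2(p) = -1.632268, -p*log2(p) = 0.526538
  p = 13/62 = 0.209677: log2(p) = -2.253757, -p*log2(p) = 0.472562
  p = 16/62 = 0.258065: log2(p) = -1.954196, -p*log2(p) = 0.504309
H = 0.472562 + 0.526538 + 0.472562 + 0.504309 = 1.975971

H = 1.976 bits/symbol


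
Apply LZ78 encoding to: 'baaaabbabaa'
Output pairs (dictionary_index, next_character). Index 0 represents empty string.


LZ78 encoding steps:
Dictionary: {0: ''}
Step 1: w='' (idx 0), next='b' -> output (0, 'b'), add 'b' as idx 1
Step 2: w='' (idx 0), next='a' -> output (0, 'a'), add 'a' as idx 2
Step 3: w='a' (idx 2), next='a' -> output (2, 'a'), add 'aa' as idx 3
Step 4: w='a' (idx 2), next='b' -> output (2, 'b'), add 'ab' as idx 4
Step 5: w='b' (idx 1), next='a' -> output (1, 'a'), add 'ba' as idx 5
Step 6: w='ba' (idx 5), next='a' -> output (5, 'a'), add 'baa' as idx 6


Encoded: [(0, 'b'), (0, 'a'), (2, 'a'), (2, 'b'), (1, 'a'), (5, 'a')]


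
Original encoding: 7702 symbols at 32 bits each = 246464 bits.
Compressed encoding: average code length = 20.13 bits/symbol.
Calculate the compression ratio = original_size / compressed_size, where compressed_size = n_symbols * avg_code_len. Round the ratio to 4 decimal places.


original_size = n_symbols * orig_bits = 7702 * 32 = 246464 bits
compressed_size = n_symbols * avg_code_len = 7702 * 20.13 = 155041.26 bits
ratio = original_size / compressed_size = 246464 / 155041.26 = 1.5897

Compression ratio = 1.5897


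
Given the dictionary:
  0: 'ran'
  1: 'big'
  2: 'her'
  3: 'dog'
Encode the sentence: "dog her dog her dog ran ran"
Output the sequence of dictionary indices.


Look up each word in the dictionary:
  'dog' -> 3
  'her' -> 2
  'dog' -> 3
  'her' -> 2
  'dog' -> 3
  'ran' -> 0
  'ran' -> 0

Encoded: [3, 2, 3, 2, 3, 0, 0]


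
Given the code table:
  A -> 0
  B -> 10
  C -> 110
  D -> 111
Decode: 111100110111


Decoding:
111 -> D
10 -> B
0 -> A
110 -> C
111 -> D


Result: DBACD


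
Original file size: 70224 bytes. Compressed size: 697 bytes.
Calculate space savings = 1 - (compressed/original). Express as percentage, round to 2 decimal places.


ratio = compressed/original = 697/70224 = 0.009925
savings = 1 - ratio = 1 - 0.009925 = 0.990075
as a percentage: 0.990075 * 100 = 99.01%

Space savings = 1 - 697/70224 = 99.01%


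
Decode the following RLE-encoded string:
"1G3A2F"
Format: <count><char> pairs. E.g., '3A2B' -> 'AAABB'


Expanding each <count><char> pair:
  1G -> 'G'
  3A -> 'AAA'
  2F -> 'FF'

Decoded = GAAAFF


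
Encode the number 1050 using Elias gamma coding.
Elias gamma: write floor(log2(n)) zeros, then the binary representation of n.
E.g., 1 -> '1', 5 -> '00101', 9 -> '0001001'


num_bits = floor(log2(1050)) + 1 = 11
leading_zeros = num_bits - 1 = 10
binary(1050) = 10000011010

Elias gamma(1050) = '0000000000' + '10000011010' = 000000000010000011010 (21 bits)


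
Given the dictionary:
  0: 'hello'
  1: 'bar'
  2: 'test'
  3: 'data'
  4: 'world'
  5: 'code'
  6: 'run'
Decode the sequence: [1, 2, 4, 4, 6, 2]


Look up each index in the dictionary:
  1 -> 'bar'
  2 -> 'test'
  4 -> 'world'
  4 -> 'world'
  6 -> 'run'
  2 -> 'test'

Decoded: "bar test world world run test"


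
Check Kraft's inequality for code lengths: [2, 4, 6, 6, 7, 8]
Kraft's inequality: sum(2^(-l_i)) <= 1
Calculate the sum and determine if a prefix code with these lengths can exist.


Sum = 2^(-2) + 2^(-4) + 2^(-6) + 2^(-6) + 2^(-7) + 2^(-8)
    = 0.25 + 0.0625 + 0.015625 + 0.015625 + 0.0078125 + 0.00390625
    = 91/256 = 0.35546875
Since 0.35546875 <= 1, Kraft's inequality IS satisfied.
A prefix code with these lengths CAN exist.

Kraft sum = 0.35546875. Satisfied.


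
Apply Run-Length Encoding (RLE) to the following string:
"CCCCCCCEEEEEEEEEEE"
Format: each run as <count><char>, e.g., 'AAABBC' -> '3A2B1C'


Scanning runs left to right:
  i=0: run of 'C' x 7 -> '7C'
  i=7: run of 'E' x 11 -> '11E'

RLE = 7C11E


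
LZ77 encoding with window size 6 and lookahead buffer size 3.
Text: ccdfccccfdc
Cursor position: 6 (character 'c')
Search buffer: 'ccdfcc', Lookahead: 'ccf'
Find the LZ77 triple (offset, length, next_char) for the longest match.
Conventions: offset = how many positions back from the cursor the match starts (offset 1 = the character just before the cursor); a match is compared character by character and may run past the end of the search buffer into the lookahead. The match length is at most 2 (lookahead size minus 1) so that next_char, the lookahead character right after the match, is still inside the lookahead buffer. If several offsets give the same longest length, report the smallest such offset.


Try each offset into the search buffer:
  offset=1 (pos 5, char 'c'): match length 2
  offset=2 (pos 4, char 'c'): match length 2
  offset=3 (pos 3, char 'f'): match length 0
  offset=4 (pos 2, char 'd'): match length 0
  offset=5 (pos 1, char 'c'): match length 1
  offset=6 (pos 0, char 'c'): match length 2
Longest match has length 2, found at offsets 1, 2, 6; take the smallest, offset 1.
next_char = character at position 6 + 2 = 8 -> 'f'

Best match: offset=1, length=2 (matching 'cc' starting at position 5)
LZ77 triple: (1, 2, 'f')


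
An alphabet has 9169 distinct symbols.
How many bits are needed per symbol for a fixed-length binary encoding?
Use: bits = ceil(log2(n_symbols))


log2(9169) = 13.1625
Bracket: 2^13 = 8192 < 9169 <= 2^14 = 16384
So ceil(log2(9169)) = 14

bits = ceil(log2(9169)) = ceil(13.1625) = 14 bits


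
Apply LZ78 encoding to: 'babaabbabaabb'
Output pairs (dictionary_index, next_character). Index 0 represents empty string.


LZ78 encoding steps:
Dictionary: {0: ''}
Step 1: w='' (idx 0), next='b' -> output (0, 'b'), add 'b' as idx 1
Step 2: w='' (idx 0), next='a' -> output (0, 'a'), add 'a' as idx 2
Step 3: w='b' (idx 1), next='a' -> output (1, 'a'), add 'ba' as idx 3
Step 4: w='a' (idx 2), next='b' -> output (2, 'b'), add 'ab' as idx 4
Step 5: w='ba' (idx 3), next='b' -> output (3, 'b'), add 'bab' as idx 5
Step 6: w='a' (idx 2), next='a' -> output (2, 'a'), add 'aa' as idx 6
Step 7: w='b' (idx 1), next='b' -> output (1, 'b'), add 'bb' as idx 7


Encoded: [(0, 'b'), (0, 'a'), (1, 'a'), (2, 'b'), (3, 'b'), (2, 'a'), (1, 'b')]


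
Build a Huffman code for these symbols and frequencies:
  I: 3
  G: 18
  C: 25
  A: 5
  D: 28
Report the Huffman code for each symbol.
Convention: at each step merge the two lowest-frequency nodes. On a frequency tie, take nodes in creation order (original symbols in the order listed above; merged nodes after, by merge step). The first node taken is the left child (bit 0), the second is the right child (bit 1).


Huffman tree construction:
Step 1: Merge I(3) + A(5) = 8
Step 2: Merge (I+A)(8) + G(18) = 26
Step 3: Merge C(25) + ((I+A)+G)(26) = 51
Step 4: Merge D(28) + (C+((I+A)+G))(51) = 79
Read each symbol's code off the tree from the root (left child = 0, right child = 1).

Codes:
  I: 1100 (length 4)
  G: 111 (length 3)
  C: 10 (length 2)
  A: 1101 (length 4)
  D: 0 (length 1)
Average code length: 164/79 = 2.0759 bits/symbol


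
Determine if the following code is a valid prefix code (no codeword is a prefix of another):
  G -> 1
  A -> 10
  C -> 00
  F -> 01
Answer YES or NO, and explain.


Checking each pair (does one codeword prefix another?):
  G='1' vs A='10': prefix -- VIOLATION

NO -- this is NOT a valid prefix code. G (1) is a prefix of A (10).


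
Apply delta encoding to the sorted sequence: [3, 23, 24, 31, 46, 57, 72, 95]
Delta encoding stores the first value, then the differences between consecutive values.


First value: 3
Deltas:
  23 - 3 = 20
  24 - 23 = 1
  31 - 24 = 7
  46 - 31 = 15
  57 - 46 = 11
  72 - 57 = 15
  95 - 72 = 23


Delta encoded: [3, 20, 1, 7, 15, 11, 15, 23]


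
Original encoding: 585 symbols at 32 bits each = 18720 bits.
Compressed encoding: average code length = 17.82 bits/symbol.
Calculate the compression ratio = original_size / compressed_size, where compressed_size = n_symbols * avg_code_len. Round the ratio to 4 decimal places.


original_size = n_symbols * orig_bits = 585 * 32 = 18720 bits
compressed_size = n_symbols * avg_code_len = 585 * 17.82 = 10424.7 bits
ratio = original_size / compressed_size = 18720 / 10424.7 = 1.7957

Compression ratio = 1.7957


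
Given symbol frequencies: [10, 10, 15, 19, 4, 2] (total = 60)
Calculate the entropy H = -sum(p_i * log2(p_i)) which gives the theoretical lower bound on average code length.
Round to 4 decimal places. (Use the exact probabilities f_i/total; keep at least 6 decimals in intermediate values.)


Per-symbol terms -p_i * log2(p_i) with p_i = f_i/60:
  p = 10/60 = 0.166667: log2(p) = -2.584963, -p*log2(p) = 0.430827
  p = 10/60 = 0.166667: log2(p) = -2.584963, -p*log2(p) = 0.430827
  p = 15/60 = 0.250000: log2(p) = -2.000000, -p*log2(p) = 0.500000
  p = 19/60 = 0.316667: log2(p) = -1.658963, -p*log2(p) = 0.525338
  p = 4/60 = 0.066667: log2(p) = -3.906891, -p*log2(p) = 0.260459
  p = 2/60 = 0.033333: log2(p) = -4.906891, -p*log2(p) = 0.163563
H = 0.430827 + 0.430827 + 0.500000 + 0.525338 + 0.260459 + 0.163563 = 2.311014

H = 2.311 bits/symbol


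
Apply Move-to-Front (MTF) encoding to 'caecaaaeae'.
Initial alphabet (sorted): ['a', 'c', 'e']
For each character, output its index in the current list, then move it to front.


MTF encoding:
'c': index 1 in ['a', 'c', 'e'] -> ['c', 'a', 'e']
'a': index 1 in ['c', 'a', 'e'] -> ['a', 'c', 'e']
'e': index 2 in ['a', 'c', 'e'] -> ['e', 'a', 'c']
'c': index 2 in ['e', 'a', 'c'] -> ['c', 'e', 'a']
'a': index 2 in ['c', 'e', 'a'] -> ['a', 'c', 'e']
'a': index 0 in ['a', 'c', 'e'] -> ['a', 'c', 'e']
'a': index 0 in ['a', 'c', 'e'] -> ['a', 'c', 'e']
'e': index 2 in ['a', 'c', 'e'] -> ['e', 'a', 'c']
'a': index 1 in ['e', 'a', 'c'] -> ['a', 'e', 'c']
'e': index 1 in ['a', 'e', 'c'] -> ['e', 'a', 'c']


Output: [1, 1, 2, 2, 2, 0, 0, 2, 1, 1]


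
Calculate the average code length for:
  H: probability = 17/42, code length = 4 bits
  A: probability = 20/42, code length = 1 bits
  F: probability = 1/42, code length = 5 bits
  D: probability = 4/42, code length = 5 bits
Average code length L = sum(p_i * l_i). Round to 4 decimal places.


Weighted contributions p_i * l_i:
  H: (17/42) * 4 = 68/42
  A: (20/42) * 1 = 20/42
  F: (1/42) * 5 = 5/42
  D: (4/42) * 5 = 20/42
Sum = (68 + 20 + 5 + 20)/42 = 113/42

L = 113/42 = 2.6905 bits/symbol


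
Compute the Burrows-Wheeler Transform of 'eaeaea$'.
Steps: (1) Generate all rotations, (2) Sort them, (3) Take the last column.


Rotations (sorted):
  0: $eaeaea -> last char: a
  1: a$eaeae -> last char: e
  2: aea$eae -> last char: e
  3: aeaea$e -> last char: e
  4: ea$eaea -> last char: a
  5: eaea$ea -> last char: a
  6: eaeaea$ -> last char: $


BWT = aeeeaa$


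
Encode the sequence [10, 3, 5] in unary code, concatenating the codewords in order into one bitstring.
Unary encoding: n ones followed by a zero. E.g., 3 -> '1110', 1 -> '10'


Encode each number as n ones followed by a terminating 0:
  10 -> 11111111110 (11 bits)
  3 -> 1110 (4 bits)
  5 -> 111110 (6 bits)
Total length = 11 + 4 + 6 = 21 bits.

Unary([10, 3, 5]) = 111111111101110111110 (21 bits)


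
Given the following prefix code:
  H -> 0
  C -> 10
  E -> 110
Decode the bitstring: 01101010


Decoding step by step:
Bits 0 -> H
Bits 110 -> E
Bits 10 -> C
Bits 10 -> C


Decoded message: HECC


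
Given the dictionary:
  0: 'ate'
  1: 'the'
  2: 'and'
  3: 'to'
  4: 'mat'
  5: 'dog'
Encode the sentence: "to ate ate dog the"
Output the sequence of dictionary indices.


Look up each word in the dictionary:
  'to' -> 3
  'ate' -> 0
  'ate' -> 0
  'dog' -> 5
  'the' -> 1

Encoded: [3, 0, 0, 5, 1]


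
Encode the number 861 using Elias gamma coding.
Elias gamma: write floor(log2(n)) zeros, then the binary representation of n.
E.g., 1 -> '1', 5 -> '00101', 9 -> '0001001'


num_bits = floor(log2(861)) + 1 = 10
leading_zeros = num_bits - 1 = 9
binary(861) = 1101011101

Elias gamma(861) = '000000000' + '1101011101' = 0000000001101011101 (19 bits)


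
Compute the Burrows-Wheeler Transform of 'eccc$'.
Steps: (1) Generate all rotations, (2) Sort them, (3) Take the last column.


Rotations (sorted):
  0: $eccc -> last char: c
  1: c$ecc -> last char: c
  2: cc$ec -> last char: c
  3: ccc$e -> last char: e
  4: eccc$ -> last char: $


BWT = ccce$


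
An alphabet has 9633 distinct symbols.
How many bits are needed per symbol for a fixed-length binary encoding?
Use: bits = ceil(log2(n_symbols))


log2(9633) = 13.2338
Bracket: 2^13 = 8192 < 9633 <= 2^14 = 16384
So ceil(log2(9633)) = 14

bits = ceil(log2(9633)) = ceil(13.2338) = 14 bits


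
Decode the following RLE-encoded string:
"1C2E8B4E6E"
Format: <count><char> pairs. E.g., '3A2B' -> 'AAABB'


Expanding each <count><char> pair:
  1C -> 'C'
  2E -> 'EE'
  8B -> 'BBBBBBBB'
  4E -> 'EEEE'
  6E -> 'EEEEEE'

Decoded = CEEBBBBBBBBEEEEEEEEEE


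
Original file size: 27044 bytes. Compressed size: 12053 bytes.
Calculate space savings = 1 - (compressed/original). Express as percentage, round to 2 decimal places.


ratio = compressed/original = 12053/27044 = 0.445681
savings = 1 - ratio = 1 - 0.445681 = 0.554319
as a percentage: 0.554319 * 100 = 55.43%

Space savings = 1 - 12053/27044 = 55.43%


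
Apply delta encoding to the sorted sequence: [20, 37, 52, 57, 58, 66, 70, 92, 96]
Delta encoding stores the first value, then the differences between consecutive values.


First value: 20
Deltas:
  37 - 20 = 17
  52 - 37 = 15
  57 - 52 = 5
  58 - 57 = 1
  66 - 58 = 8
  70 - 66 = 4
  92 - 70 = 22
  96 - 92 = 4


Delta encoded: [20, 17, 15, 5, 1, 8, 4, 22, 4]


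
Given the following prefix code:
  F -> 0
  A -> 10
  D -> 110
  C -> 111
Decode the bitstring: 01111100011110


Decoding step by step:
Bits 0 -> F
Bits 111 -> C
Bits 110 -> D
Bits 0 -> F
Bits 0 -> F
Bits 111 -> C
Bits 10 -> A


Decoded message: FCDFFCA


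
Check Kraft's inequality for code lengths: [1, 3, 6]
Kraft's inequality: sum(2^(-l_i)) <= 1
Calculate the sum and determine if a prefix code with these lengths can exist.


Sum = 2^(-1) + 2^(-3) + 2^(-6)
    = 0.5 + 0.125 + 0.015625
    = 41/64 = 0.640625
Since 0.640625 <= 1, Kraft's inequality IS satisfied.
A prefix code with these lengths CAN exist.

Kraft sum = 0.640625. Satisfied.


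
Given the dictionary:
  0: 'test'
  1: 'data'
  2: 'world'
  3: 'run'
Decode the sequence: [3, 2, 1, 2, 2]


Look up each index in the dictionary:
  3 -> 'run'
  2 -> 'world'
  1 -> 'data'
  2 -> 'world'
  2 -> 'world'

Decoded: "run world data world world"


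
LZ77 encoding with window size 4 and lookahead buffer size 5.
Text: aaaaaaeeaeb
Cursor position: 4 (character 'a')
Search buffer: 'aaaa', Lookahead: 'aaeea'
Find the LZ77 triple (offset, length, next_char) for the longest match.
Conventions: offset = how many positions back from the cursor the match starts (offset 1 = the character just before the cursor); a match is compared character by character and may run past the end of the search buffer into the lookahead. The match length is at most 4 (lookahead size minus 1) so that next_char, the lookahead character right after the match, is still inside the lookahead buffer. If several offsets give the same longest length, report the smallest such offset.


Try each offset into the search buffer:
  offset=1 (pos 3, char 'a'): match length 2
  offset=2 (pos 2, char 'a'): match length 2
  offset=3 (pos 1, char 'a'): match length 2
  offset=4 (pos 0, char 'a'): match length 2
Longest match has length 2, found at offsets 1, 2, 3, 4; take the smallest, offset 1.
next_char = character at position 4 + 2 = 6 -> 'e'

Best match: offset=1, length=2 (matching 'aa' starting at position 3)
LZ77 triple: (1, 2, 'e')


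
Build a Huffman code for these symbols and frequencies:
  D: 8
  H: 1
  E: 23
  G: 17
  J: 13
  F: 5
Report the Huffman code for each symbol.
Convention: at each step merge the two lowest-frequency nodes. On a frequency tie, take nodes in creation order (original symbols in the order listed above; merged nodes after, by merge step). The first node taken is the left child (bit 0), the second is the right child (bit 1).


Huffman tree construction:
Step 1: Merge H(1) + F(5) = 6
Step 2: Merge (H+F)(6) + D(8) = 14
Step 3: Merge J(13) + ((H+F)+D)(14) = 27
Step 4: Merge G(17) + E(23) = 40
Step 5: Merge (J+((H+F)+D))(27) + (G+E)(40) = 67
Read each symbol's code off the tree from the root (left child = 0, right child = 1).

Codes:
  D: 011 (length 3)
  H: 0100 (length 4)
  E: 11 (length 2)
  G: 10 (length 2)
  J: 00 (length 2)
  F: 0101 (length 4)
Average code length: 154/67 = 2.2985 bits/symbol


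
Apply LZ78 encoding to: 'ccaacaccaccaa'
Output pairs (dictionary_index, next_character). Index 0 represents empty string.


LZ78 encoding steps:
Dictionary: {0: ''}
Step 1: w='' (idx 0), next='c' -> output (0, 'c'), add 'c' as idx 1
Step 2: w='c' (idx 1), next='a' -> output (1, 'a'), add 'ca' as idx 2
Step 3: w='' (idx 0), next='a' -> output (0, 'a'), add 'a' as idx 3
Step 4: w='ca' (idx 2), next='c' -> output (2, 'c'), add 'cac' as idx 4
Step 5: w='cac' (idx 4), next='c' -> output (4, 'c'), add 'cacc' as idx 5
Step 6: w='a' (idx 3), next='a' -> output (3, 'a'), add 'aa' as idx 6


Encoded: [(0, 'c'), (1, 'a'), (0, 'a'), (2, 'c'), (4, 'c'), (3, 'a')]


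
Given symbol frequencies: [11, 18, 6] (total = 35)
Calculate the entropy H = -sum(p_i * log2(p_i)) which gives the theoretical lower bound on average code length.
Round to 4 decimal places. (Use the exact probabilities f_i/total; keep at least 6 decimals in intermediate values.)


Per-symbol terms -p_i * log2(p_i) with p_i = f_i/35:
  p = 11/35 = 0.314286: log2(p) = -1.669851, -p*log2(p) = 0.524810
  p = 18/35 = 0.514286: log2(p) = -0.959358, -p*log2(p) = 0.493384
  p = 6/35 = 0.171429: log2(p) = -2.544321, -p*log2(p) = 0.436169
H = 0.524810 + 0.493384 + 0.436169 = 1.454363

H = 1.4544 bits/symbol


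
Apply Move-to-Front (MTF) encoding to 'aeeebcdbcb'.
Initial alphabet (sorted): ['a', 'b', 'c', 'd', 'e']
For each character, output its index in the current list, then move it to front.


MTF encoding:
'a': index 0 in ['a', 'b', 'c', 'd', 'e'] -> ['a', 'b', 'c', 'd', 'e']
'e': index 4 in ['a', 'b', 'c', 'd', 'e'] -> ['e', 'a', 'b', 'c', 'd']
'e': index 0 in ['e', 'a', 'b', 'c', 'd'] -> ['e', 'a', 'b', 'c', 'd']
'e': index 0 in ['e', 'a', 'b', 'c', 'd'] -> ['e', 'a', 'b', 'c', 'd']
'b': index 2 in ['e', 'a', 'b', 'c', 'd'] -> ['b', 'e', 'a', 'c', 'd']
'c': index 3 in ['b', 'e', 'a', 'c', 'd'] -> ['c', 'b', 'e', 'a', 'd']
'd': index 4 in ['c', 'b', 'e', 'a', 'd'] -> ['d', 'c', 'b', 'e', 'a']
'b': index 2 in ['d', 'c', 'b', 'e', 'a'] -> ['b', 'd', 'c', 'e', 'a']
'c': index 2 in ['b', 'd', 'c', 'e', 'a'] -> ['c', 'b', 'd', 'e', 'a']
'b': index 1 in ['c', 'b', 'd', 'e', 'a'] -> ['b', 'c', 'd', 'e', 'a']


Output: [0, 4, 0, 0, 2, 3, 4, 2, 2, 1]


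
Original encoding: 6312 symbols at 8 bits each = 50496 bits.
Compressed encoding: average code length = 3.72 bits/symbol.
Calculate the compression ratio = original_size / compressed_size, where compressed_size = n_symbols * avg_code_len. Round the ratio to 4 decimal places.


original_size = n_symbols * orig_bits = 6312 * 8 = 50496 bits
compressed_size = n_symbols * avg_code_len = 6312 * 3.72 = 23480.64 bits
ratio = original_size / compressed_size = 50496 / 23480.64 = 2.1505

Compression ratio = 2.1505


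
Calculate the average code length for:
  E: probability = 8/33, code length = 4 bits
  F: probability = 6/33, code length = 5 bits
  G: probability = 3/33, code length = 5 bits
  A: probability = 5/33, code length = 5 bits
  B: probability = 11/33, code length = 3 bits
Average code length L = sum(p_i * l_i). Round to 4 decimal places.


Weighted contributions p_i * l_i:
  E: (8/33) * 4 = 32/33
  F: (6/33) * 5 = 30/33
  G: (3/33) * 5 = 15/33
  A: (5/33) * 5 = 25/33
  B: (11/33) * 3 = 33/33
Sum = (32 + 30 + 15 + 25 + 33)/33 = 135/33

L = 135/33 = 4.0909 bits/symbol


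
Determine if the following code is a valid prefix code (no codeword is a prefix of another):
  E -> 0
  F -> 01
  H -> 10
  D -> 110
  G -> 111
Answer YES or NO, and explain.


Checking each pair (does one codeword prefix another?):
  E='0' vs F='01': prefix -- VIOLATION

NO -- this is NOT a valid prefix code. E (0) is a prefix of F (01).


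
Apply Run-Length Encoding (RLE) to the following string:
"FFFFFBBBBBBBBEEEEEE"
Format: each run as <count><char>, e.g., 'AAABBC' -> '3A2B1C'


Scanning runs left to right:
  i=0: run of 'F' x 5 -> '5F'
  i=5: run of 'B' x 8 -> '8B'
  i=13: run of 'E' x 6 -> '6E'

RLE = 5F8B6E


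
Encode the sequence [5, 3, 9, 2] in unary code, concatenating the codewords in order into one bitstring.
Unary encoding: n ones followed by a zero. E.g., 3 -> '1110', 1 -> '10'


Encode each number as n ones followed by a terminating 0:
  5 -> 111110 (6 bits)
  3 -> 1110 (4 bits)
  9 -> 1111111110 (10 bits)
  2 -> 110 (3 bits)
Total length = 6 + 4 + 10 + 3 = 23 bits.

Unary([5, 3, 9, 2]) = 11111011101111111110110 (23 bits)


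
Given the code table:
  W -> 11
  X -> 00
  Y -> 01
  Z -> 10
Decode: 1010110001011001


Decoding:
10 -> Z
10 -> Z
11 -> W
00 -> X
01 -> Y
01 -> Y
10 -> Z
01 -> Y


Result: ZZWXYYZY


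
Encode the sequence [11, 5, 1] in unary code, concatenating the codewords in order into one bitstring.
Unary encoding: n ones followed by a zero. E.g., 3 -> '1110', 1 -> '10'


Encode each number as n ones followed by a terminating 0:
  11 -> 111111111110 (12 bits)
  5 -> 111110 (6 bits)
  1 -> 10 (2 bits)
Total length = 12 + 6 + 2 = 20 bits.

Unary([11, 5, 1]) = 11111111111011111010 (20 bits)


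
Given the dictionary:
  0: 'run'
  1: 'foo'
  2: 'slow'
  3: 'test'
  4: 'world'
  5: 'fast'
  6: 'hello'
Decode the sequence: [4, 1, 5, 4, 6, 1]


Look up each index in the dictionary:
  4 -> 'world'
  1 -> 'foo'
  5 -> 'fast'
  4 -> 'world'
  6 -> 'hello'
  1 -> 'foo'

Decoded: "world foo fast world hello foo"


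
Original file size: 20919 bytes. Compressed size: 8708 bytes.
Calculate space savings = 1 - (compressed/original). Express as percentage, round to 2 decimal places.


ratio = compressed/original = 8708/20919 = 0.416272
savings = 1 - ratio = 1 - 0.416272 = 0.583728
as a percentage: 0.583728 * 100 = 58.37%

Space savings = 1 - 8708/20919 = 58.37%


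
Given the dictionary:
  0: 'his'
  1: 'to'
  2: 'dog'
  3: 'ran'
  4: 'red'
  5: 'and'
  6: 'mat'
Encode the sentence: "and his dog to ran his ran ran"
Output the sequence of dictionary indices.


Look up each word in the dictionary:
  'and' -> 5
  'his' -> 0
  'dog' -> 2
  'to' -> 1
  'ran' -> 3
  'his' -> 0
  'ran' -> 3
  'ran' -> 3

Encoded: [5, 0, 2, 1, 3, 0, 3, 3]


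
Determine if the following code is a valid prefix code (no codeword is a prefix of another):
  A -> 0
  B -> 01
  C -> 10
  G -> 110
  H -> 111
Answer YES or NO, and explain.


Checking each pair (does one codeword prefix another?):
  A='0' vs B='01': prefix -- VIOLATION

NO -- this is NOT a valid prefix code. A (0) is a prefix of B (01).


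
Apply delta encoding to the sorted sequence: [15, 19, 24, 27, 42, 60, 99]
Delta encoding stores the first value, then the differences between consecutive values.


First value: 15
Deltas:
  19 - 15 = 4
  24 - 19 = 5
  27 - 24 = 3
  42 - 27 = 15
  60 - 42 = 18
  99 - 60 = 39


Delta encoded: [15, 4, 5, 3, 15, 18, 39]


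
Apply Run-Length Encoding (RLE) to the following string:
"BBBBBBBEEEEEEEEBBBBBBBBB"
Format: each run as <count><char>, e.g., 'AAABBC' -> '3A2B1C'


Scanning runs left to right:
  i=0: run of 'B' x 7 -> '7B'
  i=7: run of 'E' x 8 -> '8E'
  i=15: run of 'B' x 9 -> '9B'

RLE = 7B8E9B


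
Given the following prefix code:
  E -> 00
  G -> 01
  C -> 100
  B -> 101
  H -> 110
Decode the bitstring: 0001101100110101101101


Decoding step by step:
Bits 00 -> E
Bits 01 -> G
Bits 101 -> B
Bits 100 -> C
Bits 110 -> H
Bits 101 -> B
Bits 101 -> B
Bits 101 -> B


Decoded message: EGBCHBBB


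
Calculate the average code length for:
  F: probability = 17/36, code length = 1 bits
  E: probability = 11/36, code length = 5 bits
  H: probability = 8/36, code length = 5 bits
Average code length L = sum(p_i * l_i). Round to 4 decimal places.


Weighted contributions p_i * l_i:
  F: (17/36) * 1 = 17/36
  E: (11/36) * 5 = 55/36
  H: (8/36) * 5 = 40/36
Sum = (17 + 55 + 40)/36 = 112/36

L = 112/36 = 3.1111 bits/symbol


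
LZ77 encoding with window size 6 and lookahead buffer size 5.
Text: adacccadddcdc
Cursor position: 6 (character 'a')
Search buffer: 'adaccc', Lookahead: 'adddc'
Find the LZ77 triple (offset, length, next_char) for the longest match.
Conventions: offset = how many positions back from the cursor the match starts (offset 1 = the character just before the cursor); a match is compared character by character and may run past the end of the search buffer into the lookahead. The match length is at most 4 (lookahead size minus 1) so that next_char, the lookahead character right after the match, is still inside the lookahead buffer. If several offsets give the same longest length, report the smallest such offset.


Try each offset into the search buffer:
  offset=1 (pos 5, char 'c'): match length 0
  offset=2 (pos 4, char 'c'): match length 0
  offset=3 (pos 3, char 'c'): match length 0
  offset=4 (pos 2, char 'a'): match length 1
  offset=5 (pos 1, char 'd'): match length 0
  offset=6 (pos 0, char 'a'): match length 2
Longest match has length 2 at offset 6.
next_char = character at position 6 + 2 = 8 -> 'd'

Best match: offset=6, length=2 (matching 'ad' starting at position 0)
LZ77 triple: (6, 2, 'd')


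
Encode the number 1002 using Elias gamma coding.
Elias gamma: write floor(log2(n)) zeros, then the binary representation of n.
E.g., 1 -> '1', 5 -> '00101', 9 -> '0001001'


num_bits = floor(log2(1002)) + 1 = 10
leading_zeros = num_bits - 1 = 9
binary(1002) = 1111101010

Elias gamma(1002) = '000000000' + '1111101010' = 0000000001111101010 (19 bits)


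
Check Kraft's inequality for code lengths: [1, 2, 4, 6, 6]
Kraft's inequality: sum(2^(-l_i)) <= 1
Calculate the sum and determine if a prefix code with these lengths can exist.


Sum = 2^(-1) + 2^(-2) + 2^(-4) + 2^(-6) + 2^(-6)
    = 0.5 + 0.25 + 0.0625 + 0.015625 + 0.015625
    = 54/64 = 0.84375
Since 0.84375 <= 1, Kraft's inequality IS satisfied.
A prefix code with these lengths CAN exist.

Kraft sum = 0.84375. Satisfied.


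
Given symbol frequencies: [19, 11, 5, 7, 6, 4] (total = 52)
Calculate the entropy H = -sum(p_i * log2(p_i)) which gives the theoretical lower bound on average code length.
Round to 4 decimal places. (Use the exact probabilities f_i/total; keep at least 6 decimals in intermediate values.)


Per-symbol terms -p_i * log2(p_i) with p_i = f_i/52:
  p = 19/52 = 0.365385: log2(p) = -1.452512, -p*log2(p) = 0.530726
  p = 11/52 = 0.211538: log2(p) = -2.241008, -p*log2(p) = 0.474059
  p = 5/52 = 0.096154: log2(p) = -3.378512, -p*log2(p) = 0.324857
  p = 7/52 = 0.134615: log2(p) = -2.893085, -p*log2(p) = 0.389454
  p = 6/52 = 0.115385: log2(p) = -3.115477, -p*log2(p) = 0.359478
  p = 4/52 = 0.076923: log2(p) = -3.700440, -p*log2(p) = 0.284649
H = 0.530726 + 0.474059 + 0.324857 + 0.389454 + 0.359478 + 0.284649 = 2.363223

H = 2.3632 bits/symbol


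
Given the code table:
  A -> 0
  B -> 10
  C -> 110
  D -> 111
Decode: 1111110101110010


Decoding:
111 -> D
111 -> D
0 -> A
10 -> B
111 -> D
0 -> A
0 -> A
10 -> B


Result: DDABDAAB


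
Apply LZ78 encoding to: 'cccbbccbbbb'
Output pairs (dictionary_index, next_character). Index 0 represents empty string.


LZ78 encoding steps:
Dictionary: {0: ''}
Step 1: w='' (idx 0), next='c' -> output (0, 'c'), add 'c' as idx 1
Step 2: w='c' (idx 1), next='c' -> output (1, 'c'), add 'cc' as idx 2
Step 3: w='' (idx 0), next='b' -> output (0, 'b'), add 'b' as idx 3
Step 4: w='b' (idx 3), next='c' -> output (3, 'c'), add 'bc' as idx 4
Step 5: w='c' (idx 1), next='b' -> output (1, 'b'), add 'cb' as idx 5
Step 6: w='b' (idx 3), next='b' -> output (3, 'b'), add 'bb' as idx 6
Step 7: w='b' (idx 3), end of input -> output (3, '')


Encoded: [(0, 'c'), (1, 'c'), (0, 'b'), (3, 'c'), (1, 'b'), (3, 'b'), (3, '')]


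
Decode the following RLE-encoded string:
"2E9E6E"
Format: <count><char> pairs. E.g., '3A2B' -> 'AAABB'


Expanding each <count><char> pair:
  2E -> 'EE'
  9E -> 'EEEEEEEEE'
  6E -> 'EEEEEE'

Decoded = EEEEEEEEEEEEEEEEE


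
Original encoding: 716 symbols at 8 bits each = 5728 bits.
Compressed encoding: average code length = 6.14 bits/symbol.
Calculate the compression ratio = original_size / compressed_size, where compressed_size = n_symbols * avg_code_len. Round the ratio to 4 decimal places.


original_size = n_symbols * orig_bits = 716 * 8 = 5728 bits
compressed_size = n_symbols * avg_code_len = 716 * 6.14 = 4396.24 bits
ratio = original_size / compressed_size = 5728 / 4396.24 = 1.3029

Compression ratio = 1.3029


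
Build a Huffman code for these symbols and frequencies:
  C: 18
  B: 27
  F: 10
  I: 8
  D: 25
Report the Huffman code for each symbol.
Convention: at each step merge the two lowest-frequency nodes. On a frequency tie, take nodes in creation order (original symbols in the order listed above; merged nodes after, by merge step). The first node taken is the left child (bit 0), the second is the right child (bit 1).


Huffman tree construction:
Step 1: Merge I(8) + F(10) = 18
Step 2: Merge C(18) + (I+F)(18) = 36
Step 3: Merge D(25) + B(27) = 52
Step 4: Merge (C+(I+F))(36) + (D+B)(52) = 88
Read each symbol's code off the tree from the root (left child = 0, right child = 1).

Codes:
  C: 00 (length 2)
  B: 11 (length 2)
  F: 011 (length 3)
  I: 010 (length 3)
  D: 10 (length 2)
Average code length: 194/88 = 2.2045 bits/symbol


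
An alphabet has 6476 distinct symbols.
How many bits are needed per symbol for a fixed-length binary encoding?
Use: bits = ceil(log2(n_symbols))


log2(6476) = 12.6609
Bracket: 2^12 = 4096 < 6476 <= 2^13 = 8192
So ceil(log2(6476)) = 13

bits = ceil(log2(6476)) = ceil(12.6609) = 13 bits


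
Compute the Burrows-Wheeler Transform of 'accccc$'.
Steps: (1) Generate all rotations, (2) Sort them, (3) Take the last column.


Rotations (sorted):
  0: $accccc -> last char: c
  1: accccc$ -> last char: $
  2: c$acccc -> last char: c
  3: cc$accc -> last char: c
  4: ccc$acc -> last char: c
  5: cccc$ac -> last char: c
  6: ccccc$a -> last char: a


BWT = c$cccca


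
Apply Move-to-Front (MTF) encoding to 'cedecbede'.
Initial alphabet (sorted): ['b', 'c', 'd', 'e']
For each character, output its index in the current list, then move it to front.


MTF encoding:
'c': index 1 in ['b', 'c', 'd', 'e'] -> ['c', 'b', 'd', 'e']
'e': index 3 in ['c', 'b', 'd', 'e'] -> ['e', 'c', 'b', 'd']
'd': index 3 in ['e', 'c', 'b', 'd'] -> ['d', 'e', 'c', 'b']
'e': index 1 in ['d', 'e', 'c', 'b'] -> ['e', 'd', 'c', 'b']
'c': index 2 in ['e', 'd', 'c', 'b'] -> ['c', 'e', 'd', 'b']
'b': index 3 in ['c', 'e', 'd', 'b'] -> ['b', 'c', 'e', 'd']
'e': index 2 in ['b', 'c', 'e', 'd'] -> ['e', 'b', 'c', 'd']
'd': index 3 in ['e', 'b', 'c', 'd'] -> ['d', 'e', 'b', 'c']
'e': index 1 in ['d', 'e', 'b', 'c'] -> ['e', 'd', 'b', 'c']


Output: [1, 3, 3, 1, 2, 3, 2, 3, 1]


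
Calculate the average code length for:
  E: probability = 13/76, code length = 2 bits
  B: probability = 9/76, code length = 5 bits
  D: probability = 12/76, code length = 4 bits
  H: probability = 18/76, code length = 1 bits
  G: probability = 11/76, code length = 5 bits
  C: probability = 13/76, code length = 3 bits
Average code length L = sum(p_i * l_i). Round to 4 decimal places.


Weighted contributions p_i * l_i:
  E: (13/76) * 2 = 26/76
  B: (9/76) * 5 = 45/76
  D: (12/76) * 4 = 48/76
  H: (18/76) * 1 = 18/76
  G: (11/76) * 5 = 55/76
  C: (13/76) * 3 = 39/76
Sum = (26 + 45 + 48 + 18 + 55 + 39)/76 = 231/76

L = 231/76 = 3.0395 bits/symbol
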